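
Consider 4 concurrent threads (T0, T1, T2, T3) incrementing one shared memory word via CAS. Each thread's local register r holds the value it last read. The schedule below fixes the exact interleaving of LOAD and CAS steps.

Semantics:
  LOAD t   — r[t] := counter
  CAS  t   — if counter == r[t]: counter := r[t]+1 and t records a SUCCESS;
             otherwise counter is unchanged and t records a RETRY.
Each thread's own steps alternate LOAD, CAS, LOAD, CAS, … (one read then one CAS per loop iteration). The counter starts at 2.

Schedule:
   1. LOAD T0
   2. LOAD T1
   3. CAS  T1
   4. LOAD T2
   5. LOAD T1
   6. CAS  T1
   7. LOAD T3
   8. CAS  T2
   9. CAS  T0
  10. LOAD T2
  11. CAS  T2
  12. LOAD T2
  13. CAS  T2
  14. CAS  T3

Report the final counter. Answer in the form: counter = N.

#1 T0 reads 2
#2 T1 reads 2
#3 T1 CAS(2→3) writes; counter now 3
#4 T2 reads 3
#5 T1 reads 3
#6 T1 CAS(3→4) writes; counter now 4
#7 T3 reads 4
#8 T2 CAS(3→4) fails; counter now 4
#9 T0 CAS(2→3) fails; counter now 4
#10 T2 reads 4
#11 T2 CAS(4→5) writes; counter now 5
#12 T2 reads 5
#13 T2 CAS(5→6) writes; counter now 6
#14 T3 CAS(4→5) fails; counter now 6

counter = 6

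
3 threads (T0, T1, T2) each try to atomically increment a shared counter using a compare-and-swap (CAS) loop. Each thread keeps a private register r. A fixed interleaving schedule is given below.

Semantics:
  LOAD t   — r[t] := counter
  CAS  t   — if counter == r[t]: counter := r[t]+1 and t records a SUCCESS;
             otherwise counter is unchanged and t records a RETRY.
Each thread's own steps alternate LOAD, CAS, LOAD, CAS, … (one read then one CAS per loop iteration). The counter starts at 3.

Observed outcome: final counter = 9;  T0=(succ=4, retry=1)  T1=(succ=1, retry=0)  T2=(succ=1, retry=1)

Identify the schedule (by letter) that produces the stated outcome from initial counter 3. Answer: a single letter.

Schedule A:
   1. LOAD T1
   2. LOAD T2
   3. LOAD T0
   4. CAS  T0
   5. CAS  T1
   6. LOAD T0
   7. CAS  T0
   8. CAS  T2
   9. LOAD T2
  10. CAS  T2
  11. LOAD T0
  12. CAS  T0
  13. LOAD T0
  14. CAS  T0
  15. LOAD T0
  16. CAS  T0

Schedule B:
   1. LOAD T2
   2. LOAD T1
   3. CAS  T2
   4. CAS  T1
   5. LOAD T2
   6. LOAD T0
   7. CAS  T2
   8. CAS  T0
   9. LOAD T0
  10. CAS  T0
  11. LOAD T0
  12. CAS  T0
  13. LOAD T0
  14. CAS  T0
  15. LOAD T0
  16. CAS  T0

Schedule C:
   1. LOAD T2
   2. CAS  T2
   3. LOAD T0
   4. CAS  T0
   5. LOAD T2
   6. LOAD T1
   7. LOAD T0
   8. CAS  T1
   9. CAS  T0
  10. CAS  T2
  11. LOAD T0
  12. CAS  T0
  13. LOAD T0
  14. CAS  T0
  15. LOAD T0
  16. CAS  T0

Run C:
   1) LOAD T2:  M=3  r_T2=3
   2) CAS  T2:  M=4  r_T2=3 ✓
   3) LOAD T0:  M=4  r_T0=4
   4) CAS  T0:  M=5  r_T0=4 ✓
   5) LOAD T2:  M=5  r_T2=5
   6) LOAD T1:  M=5  r_T1=5
   7) LOAD T0:  M=5  r_T0=5
   8) CAS  T1:  M=6  r_T1=5 ✓
   9) CAS  T0:  M=6  r_T0=5 ✗
  10) CAS  T2:  M=6  r_T2=5 ✗
  11) LOAD T0:  M=6  r_T0=6
  12) CAS  T0:  M=7  r_T0=6 ✓
  13) LOAD T0:  M=7  r_T0=7
  14) CAS  T0:  M=8  r_T0=7 ✓
  15) LOAD T0:  M=8  r_T0=8
  16) CAS  T0:  M=9  r_T0=8 ✓

C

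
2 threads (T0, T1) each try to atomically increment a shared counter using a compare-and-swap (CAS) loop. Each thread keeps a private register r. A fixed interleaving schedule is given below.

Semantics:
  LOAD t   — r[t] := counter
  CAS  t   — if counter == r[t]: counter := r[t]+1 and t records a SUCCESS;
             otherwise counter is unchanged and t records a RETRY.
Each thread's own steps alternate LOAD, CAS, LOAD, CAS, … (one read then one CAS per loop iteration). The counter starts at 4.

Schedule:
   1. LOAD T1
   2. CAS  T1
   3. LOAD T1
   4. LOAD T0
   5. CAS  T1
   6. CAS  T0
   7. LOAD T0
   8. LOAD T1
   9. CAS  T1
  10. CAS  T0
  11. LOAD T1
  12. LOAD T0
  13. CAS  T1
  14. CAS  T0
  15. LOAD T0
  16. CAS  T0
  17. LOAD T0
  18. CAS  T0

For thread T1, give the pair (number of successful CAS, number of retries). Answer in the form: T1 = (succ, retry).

T1 LOAD — after: cnt=4, r=4 — load
T1 CAS — after: cnt=5, r=4 — ok
T1 LOAD — after: cnt=5, r=5 — load
T0 LOAD — after: cnt=5, r=5 — load
T1 CAS — after: cnt=6, r=5 — ok
T0 CAS — after: cnt=6, r=5 — retry
T0 LOAD — after: cnt=6, r=6 — load
T1 LOAD — after: cnt=6, r=6 — load
T1 CAS — after: cnt=7, r=6 — ok
T0 CAS — after: cnt=7, r=6 — retry
T1 LOAD — after: cnt=7, r=7 — load
T0 LOAD — after: cnt=7, r=7 — load
T1 CAS — after: cnt=8, r=7 — ok
T0 CAS — after: cnt=8, r=7 — retry
T0 LOAD — after: cnt=8, r=8 — load
T0 CAS — after: cnt=9, r=8 — ok
T0 LOAD — after: cnt=9, r=9 — load
T0 CAS — after: cnt=10, r=9 — ok

T1 = (4, 0)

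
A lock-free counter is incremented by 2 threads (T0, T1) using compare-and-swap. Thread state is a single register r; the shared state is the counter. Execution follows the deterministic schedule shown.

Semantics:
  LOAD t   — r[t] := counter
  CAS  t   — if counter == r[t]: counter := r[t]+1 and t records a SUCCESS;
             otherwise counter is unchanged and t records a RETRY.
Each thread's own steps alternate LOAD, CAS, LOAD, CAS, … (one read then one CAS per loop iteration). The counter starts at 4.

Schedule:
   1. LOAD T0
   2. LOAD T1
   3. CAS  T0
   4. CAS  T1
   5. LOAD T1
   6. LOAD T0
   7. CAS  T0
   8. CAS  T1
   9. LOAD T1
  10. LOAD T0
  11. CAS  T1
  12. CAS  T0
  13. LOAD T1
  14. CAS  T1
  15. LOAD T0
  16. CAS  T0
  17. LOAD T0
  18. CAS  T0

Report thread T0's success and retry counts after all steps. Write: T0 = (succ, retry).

1. LOAD T0 → mem=4 r[T0]=4 [LOAD]
2. LOAD T1 → mem=4 r[T1]=4 [LOAD]
3. CAS T0 → mem=5 r[T0]=4 [OK]
4. CAS T1 → mem=5 r[T1]=4 [RETRY]
5. LOAD T1 → mem=5 r[T1]=5 [LOAD]
6. LOAD T0 → mem=5 r[T0]=5 [LOAD]
7. CAS T0 → mem=6 r[T0]=5 [OK]
8. CAS T1 → mem=6 r[T1]=5 [RETRY]
9. LOAD T1 → mem=6 r[T1]=6 [LOAD]
10. LOAD T0 → mem=6 r[T0]=6 [LOAD]
11. CAS T1 → mem=7 r[T1]=6 [OK]
12. CAS T0 → mem=7 r[T0]=6 [RETRY]
13. LOAD T1 → mem=7 r[T1]=7 [LOAD]
14. CAS T1 → mem=8 r[T1]=7 [OK]
15. LOAD T0 → mem=8 r[T0]=8 [LOAD]
16. CAS T0 → mem=9 r[T0]=8 [OK]
17. LOAD T0 → mem=9 r[T0]=9 [LOAD]
18. CAS T0 → mem=10 r[T0]=9 [OK]

T0 = (4, 1)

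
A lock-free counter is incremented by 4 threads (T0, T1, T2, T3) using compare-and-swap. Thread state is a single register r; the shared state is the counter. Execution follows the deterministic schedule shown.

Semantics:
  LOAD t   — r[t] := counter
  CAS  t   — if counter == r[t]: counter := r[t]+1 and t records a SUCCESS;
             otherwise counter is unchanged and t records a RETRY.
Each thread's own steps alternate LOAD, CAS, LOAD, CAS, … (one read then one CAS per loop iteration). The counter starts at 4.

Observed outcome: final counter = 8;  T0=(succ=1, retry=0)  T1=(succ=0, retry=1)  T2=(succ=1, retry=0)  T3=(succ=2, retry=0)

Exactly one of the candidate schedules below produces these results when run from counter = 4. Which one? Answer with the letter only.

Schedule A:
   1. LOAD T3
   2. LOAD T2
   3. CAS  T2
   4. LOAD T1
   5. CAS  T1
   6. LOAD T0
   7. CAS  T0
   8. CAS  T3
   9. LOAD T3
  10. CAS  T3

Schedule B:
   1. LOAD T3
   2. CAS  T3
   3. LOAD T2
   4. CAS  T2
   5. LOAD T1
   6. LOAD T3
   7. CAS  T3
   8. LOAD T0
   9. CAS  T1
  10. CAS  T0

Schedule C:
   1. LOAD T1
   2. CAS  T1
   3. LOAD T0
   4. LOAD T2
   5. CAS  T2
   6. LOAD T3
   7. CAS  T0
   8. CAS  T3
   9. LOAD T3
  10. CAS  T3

Simulating candidate B:
1. LOAD T3 → mem=4 r[T3]=4 [LOAD]
2. CAS T3 → mem=5 r[T3]=4 [OK]
3. LOAD T2 → mem=5 r[T2]=5 [LOAD]
4. CAS T2 → mem=6 r[T2]=5 [OK]
5. LOAD T1 → mem=6 r[T1]=6 [LOAD]
6. LOAD T3 → mem=6 r[T3]=6 [LOAD]
7. CAS T3 → mem=7 r[T3]=6 [OK]
8. LOAD T0 → mem=7 r[T0]=7 [LOAD]
9. CAS T1 → mem=7 r[T1]=6 [RETRY]
10. CAS T0 → mem=8 r[T0]=7 [OK]

B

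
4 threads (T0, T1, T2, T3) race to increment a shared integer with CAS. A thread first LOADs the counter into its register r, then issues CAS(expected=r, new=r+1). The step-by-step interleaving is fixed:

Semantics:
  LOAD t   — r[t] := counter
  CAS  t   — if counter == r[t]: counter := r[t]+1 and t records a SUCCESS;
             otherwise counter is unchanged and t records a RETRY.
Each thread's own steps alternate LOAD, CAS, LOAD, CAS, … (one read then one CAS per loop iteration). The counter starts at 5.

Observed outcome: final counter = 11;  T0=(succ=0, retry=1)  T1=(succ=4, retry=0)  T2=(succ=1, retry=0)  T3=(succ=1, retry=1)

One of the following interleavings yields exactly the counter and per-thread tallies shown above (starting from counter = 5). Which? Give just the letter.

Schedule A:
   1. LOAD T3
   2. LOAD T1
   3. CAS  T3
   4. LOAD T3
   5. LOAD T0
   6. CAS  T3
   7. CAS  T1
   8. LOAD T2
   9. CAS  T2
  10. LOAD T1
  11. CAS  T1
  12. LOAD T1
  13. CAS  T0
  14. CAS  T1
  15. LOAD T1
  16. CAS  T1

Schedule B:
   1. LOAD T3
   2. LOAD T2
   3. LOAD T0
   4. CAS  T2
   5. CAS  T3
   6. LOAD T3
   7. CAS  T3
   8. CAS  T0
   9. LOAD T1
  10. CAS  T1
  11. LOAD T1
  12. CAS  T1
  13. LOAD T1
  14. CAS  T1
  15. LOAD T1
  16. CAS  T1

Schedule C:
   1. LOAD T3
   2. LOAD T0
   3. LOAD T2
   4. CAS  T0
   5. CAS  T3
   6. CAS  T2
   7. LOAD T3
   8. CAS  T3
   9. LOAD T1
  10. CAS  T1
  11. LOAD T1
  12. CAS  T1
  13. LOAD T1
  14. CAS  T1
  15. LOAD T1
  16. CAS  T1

Run B:
step 1: T3 LOAD ⇒ load; ctr=5 reg=5
step 2: T2 LOAD ⇒ load; ctr=5 reg=5
step 3: T0 LOAD ⇒ load; ctr=5 reg=5
step 4: T2 CAS ⇒ ok; ctr=6 reg=5
step 5: T3 CAS ⇒ retry; ctr=6 reg=5
step 6: T3 LOAD ⇒ load; ctr=6 reg=6
step 7: T3 CAS ⇒ ok; ctr=7 reg=6
step 8: T0 CAS ⇒ retry; ctr=7 reg=5
step 9: T1 LOAD ⇒ load; ctr=7 reg=7
step 10: T1 CAS ⇒ ok; ctr=8 reg=7
step 11: T1 LOAD ⇒ load; ctr=8 reg=8
step 12: T1 CAS ⇒ ok; ctr=9 reg=8
step 13: T1 LOAD ⇒ load; ctr=9 reg=9
step 14: T1 CAS ⇒ ok; ctr=10 reg=9
step 15: T1 LOAD ⇒ load; ctr=10 reg=10
step 16: T1 CAS ⇒ ok; ctr=11 reg=10

B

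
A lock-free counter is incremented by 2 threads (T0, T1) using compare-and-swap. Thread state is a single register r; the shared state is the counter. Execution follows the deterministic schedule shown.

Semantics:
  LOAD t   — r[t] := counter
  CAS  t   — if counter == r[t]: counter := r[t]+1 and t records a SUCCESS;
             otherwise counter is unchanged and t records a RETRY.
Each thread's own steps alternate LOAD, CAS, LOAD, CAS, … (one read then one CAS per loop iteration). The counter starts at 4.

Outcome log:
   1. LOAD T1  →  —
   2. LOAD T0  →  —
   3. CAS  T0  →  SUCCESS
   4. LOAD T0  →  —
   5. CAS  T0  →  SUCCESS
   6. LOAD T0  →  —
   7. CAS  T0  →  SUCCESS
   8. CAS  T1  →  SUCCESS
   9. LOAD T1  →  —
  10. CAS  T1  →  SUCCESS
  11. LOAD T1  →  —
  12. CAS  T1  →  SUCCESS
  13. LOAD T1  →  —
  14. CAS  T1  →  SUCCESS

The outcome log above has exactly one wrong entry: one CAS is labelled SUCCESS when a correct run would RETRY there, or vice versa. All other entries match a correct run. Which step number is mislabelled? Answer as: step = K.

step = 8

Reference trace:
step 1: T1 LOAD ⇒ load; ctr=4 reg=4
step 2: T0 LOAD ⇒ load; ctr=4 reg=4
step 3: T0 CAS ⇒ ok; ctr=5 reg=4
step 4: T0 LOAD ⇒ load; ctr=5 reg=5
step 5: T0 CAS ⇒ ok; ctr=6 reg=5
step 6: T0 LOAD ⇒ load; ctr=6 reg=6
step 7: T0 CAS ⇒ ok; ctr=7 reg=6
step 8: T1 CAS ⇒ retry; ctr=7 reg=4
step 9: T1 LOAD ⇒ load; ctr=7 reg=7
step 10: T1 CAS ⇒ ok; ctr=8 reg=7
step 11: T1 LOAD ⇒ load; ctr=8 reg=8
step 12: T1 CAS ⇒ ok; ctr=9 reg=8
step 13: T1 LOAD ⇒ load; ctr=9 reg=9
step 14: T1 CAS ⇒ ok; ctr=10 reg=9
Mismatch at 8.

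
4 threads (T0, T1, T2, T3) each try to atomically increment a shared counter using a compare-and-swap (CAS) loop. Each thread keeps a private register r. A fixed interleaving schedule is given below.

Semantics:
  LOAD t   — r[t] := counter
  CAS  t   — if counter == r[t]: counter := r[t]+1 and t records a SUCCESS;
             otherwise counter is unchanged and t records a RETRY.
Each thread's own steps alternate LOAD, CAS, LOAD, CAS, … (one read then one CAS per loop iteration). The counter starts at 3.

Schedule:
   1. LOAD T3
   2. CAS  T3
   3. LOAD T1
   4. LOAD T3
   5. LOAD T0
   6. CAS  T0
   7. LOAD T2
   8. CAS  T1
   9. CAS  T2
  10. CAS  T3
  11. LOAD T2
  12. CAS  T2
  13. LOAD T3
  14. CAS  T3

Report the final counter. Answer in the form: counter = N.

counter = 8

T3 LOAD — after: cnt=3, r=3 — load
T3 CAS — after: cnt=4, r=3 — ok
T1 LOAD — after: cnt=4, r=4 — load
T3 LOAD — after: cnt=4, r=4 — load
T0 LOAD — after: cnt=4, r=4 — load
T0 CAS — after: cnt=5, r=4 — ok
T2 LOAD — after: cnt=5, r=5 — load
T1 CAS — after: cnt=5, r=4 — retry
T2 CAS — after: cnt=6, r=5 — ok
T3 CAS — after: cnt=6, r=4 — retry
T2 LOAD — after: cnt=6, r=6 — load
T2 CAS — after: cnt=7, r=6 — ok
T3 LOAD — after: cnt=7, r=7 — load
T3 CAS — after: cnt=8, r=7 — ok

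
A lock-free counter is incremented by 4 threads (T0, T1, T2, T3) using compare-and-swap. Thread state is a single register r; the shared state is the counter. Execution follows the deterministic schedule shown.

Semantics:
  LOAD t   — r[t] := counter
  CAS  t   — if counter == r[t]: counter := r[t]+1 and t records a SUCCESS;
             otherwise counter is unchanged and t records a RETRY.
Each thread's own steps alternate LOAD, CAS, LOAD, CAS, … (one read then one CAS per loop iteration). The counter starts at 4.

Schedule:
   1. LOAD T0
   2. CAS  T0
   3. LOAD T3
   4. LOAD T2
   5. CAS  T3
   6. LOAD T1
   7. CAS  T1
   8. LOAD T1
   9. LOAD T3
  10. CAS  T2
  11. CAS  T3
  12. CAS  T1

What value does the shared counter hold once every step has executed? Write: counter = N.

step 1: T0 LOAD ⇒ load; ctr=4 reg=4
step 2: T0 CAS ⇒ ok; ctr=5 reg=4
step 3: T3 LOAD ⇒ load; ctr=5 reg=5
step 4: T2 LOAD ⇒ load; ctr=5 reg=5
step 5: T3 CAS ⇒ ok; ctr=6 reg=5
step 6: T1 LOAD ⇒ load; ctr=6 reg=6
step 7: T1 CAS ⇒ ok; ctr=7 reg=6
step 8: T1 LOAD ⇒ load; ctr=7 reg=7
step 9: T3 LOAD ⇒ load; ctr=7 reg=7
step 10: T2 CAS ⇒ retry; ctr=7 reg=5
step 11: T3 CAS ⇒ ok; ctr=8 reg=7
step 12: T1 CAS ⇒ retry; ctr=8 reg=7

counter = 8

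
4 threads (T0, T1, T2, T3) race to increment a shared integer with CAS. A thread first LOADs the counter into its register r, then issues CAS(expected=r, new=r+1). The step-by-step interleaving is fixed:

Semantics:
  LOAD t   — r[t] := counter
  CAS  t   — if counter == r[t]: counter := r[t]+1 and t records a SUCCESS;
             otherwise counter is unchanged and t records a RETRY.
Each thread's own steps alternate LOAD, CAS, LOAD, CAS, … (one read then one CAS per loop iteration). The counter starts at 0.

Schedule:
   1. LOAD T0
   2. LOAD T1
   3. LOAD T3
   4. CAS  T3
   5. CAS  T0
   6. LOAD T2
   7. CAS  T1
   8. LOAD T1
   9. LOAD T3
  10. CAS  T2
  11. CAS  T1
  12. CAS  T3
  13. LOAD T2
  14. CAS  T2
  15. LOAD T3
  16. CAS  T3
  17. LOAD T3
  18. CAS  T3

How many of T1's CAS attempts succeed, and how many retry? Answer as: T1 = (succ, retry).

1. LOAD T0 → mem=0 r[T0]=0 [LOAD]
2. LOAD T1 → mem=0 r[T1]=0 [LOAD]
3. LOAD T3 → mem=0 r[T3]=0 [LOAD]
4. CAS T3 → mem=1 r[T3]=0 [OK]
5. CAS T0 → mem=1 r[T0]=0 [RETRY]
6. LOAD T2 → mem=1 r[T2]=1 [LOAD]
7. CAS T1 → mem=1 r[T1]=0 [RETRY]
8. LOAD T1 → mem=1 r[T1]=1 [LOAD]
9. LOAD T3 → mem=1 r[T3]=1 [LOAD]
10. CAS T2 → mem=2 r[T2]=1 [OK]
11. CAS T1 → mem=2 r[T1]=1 [RETRY]
12. CAS T3 → mem=2 r[T3]=1 [RETRY]
13. LOAD T2 → mem=2 r[T2]=2 [LOAD]
14. CAS T2 → mem=3 r[T2]=2 [OK]
15. LOAD T3 → mem=3 r[T3]=3 [LOAD]
16. CAS T3 → mem=4 r[T3]=3 [OK]
17. LOAD T3 → mem=4 r[T3]=4 [LOAD]
18. CAS T3 → mem=5 r[T3]=4 [OK]

T1 = (0, 2)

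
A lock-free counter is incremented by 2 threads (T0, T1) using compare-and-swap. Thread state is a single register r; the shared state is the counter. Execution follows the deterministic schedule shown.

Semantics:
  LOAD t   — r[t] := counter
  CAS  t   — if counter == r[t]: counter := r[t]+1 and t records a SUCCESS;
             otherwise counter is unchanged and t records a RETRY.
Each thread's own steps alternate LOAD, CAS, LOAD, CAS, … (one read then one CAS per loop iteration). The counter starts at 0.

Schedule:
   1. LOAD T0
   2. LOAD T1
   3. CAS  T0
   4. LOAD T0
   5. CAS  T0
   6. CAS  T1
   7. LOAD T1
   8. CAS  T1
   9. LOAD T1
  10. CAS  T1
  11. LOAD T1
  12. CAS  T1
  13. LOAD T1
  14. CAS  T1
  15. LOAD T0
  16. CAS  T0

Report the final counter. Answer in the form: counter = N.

counter = 7

#1 T0 reads 0
#2 T1 reads 0
#3 T0 CAS(0→1) writes; counter now 1
#4 T0 reads 1
#5 T0 CAS(1→2) writes; counter now 2
#6 T1 CAS(0→1) fails; counter now 2
#7 T1 reads 2
#8 T1 CAS(2→3) writes; counter now 3
#9 T1 reads 3
#10 T1 CAS(3→4) writes; counter now 4
#11 T1 reads 4
#12 T1 CAS(4→5) writes; counter now 5
#13 T1 reads 5
#14 T1 CAS(5→6) writes; counter now 6
#15 T0 reads 6
#16 T0 CAS(6→7) writes; counter now 7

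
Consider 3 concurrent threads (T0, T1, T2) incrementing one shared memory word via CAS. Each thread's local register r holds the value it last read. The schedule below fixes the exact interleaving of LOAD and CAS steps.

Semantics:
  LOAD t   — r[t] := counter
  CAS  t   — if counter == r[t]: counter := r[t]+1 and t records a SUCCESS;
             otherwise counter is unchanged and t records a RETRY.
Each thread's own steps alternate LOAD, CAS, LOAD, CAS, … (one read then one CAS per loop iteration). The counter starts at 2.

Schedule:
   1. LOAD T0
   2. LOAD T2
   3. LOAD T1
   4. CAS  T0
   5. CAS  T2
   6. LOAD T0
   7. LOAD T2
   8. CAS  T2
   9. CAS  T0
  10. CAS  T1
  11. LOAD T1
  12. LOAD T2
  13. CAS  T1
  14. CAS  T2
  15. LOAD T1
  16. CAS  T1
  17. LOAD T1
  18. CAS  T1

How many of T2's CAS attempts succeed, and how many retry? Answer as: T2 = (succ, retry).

[1] T0.load  rd  (counter 2, T0.r 2)
[2] T2.load  rd  (counter 2, T2.r 2)
[3] T1.load  rd  (counter 2, T1.r 2)
[4] T0.cas  hit  (counter 3, T0.r 2)
[5] T2.cas  miss  (counter 3, T2.r 2)
[6] T0.load  rd  (counter 3, T0.r 3)
[7] T2.load  rd  (counter 3, T2.r 3)
[8] T2.cas  hit  (counter 4, T2.r 3)
[9] T0.cas  miss  (counter 4, T0.r 3)
[10] T1.cas  miss  (counter 4, T1.r 2)
[11] T1.load  rd  (counter 4, T1.r 4)
[12] T2.load  rd  (counter 4, T2.r 4)
[13] T1.cas  hit  (counter 5, T1.r 4)
[14] T2.cas  miss  (counter 5, T2.r 4)
[15] T1.load  rd  (counter 5, T1.r 5)
[16] T1.cas  hit  (counter 6, T1.r 5)
[17] T1.load  rd  (counter 6, T1.r 6)
[18] T1.cas  hit  (counter 7, T1.r 6)

T2 = (1, 2)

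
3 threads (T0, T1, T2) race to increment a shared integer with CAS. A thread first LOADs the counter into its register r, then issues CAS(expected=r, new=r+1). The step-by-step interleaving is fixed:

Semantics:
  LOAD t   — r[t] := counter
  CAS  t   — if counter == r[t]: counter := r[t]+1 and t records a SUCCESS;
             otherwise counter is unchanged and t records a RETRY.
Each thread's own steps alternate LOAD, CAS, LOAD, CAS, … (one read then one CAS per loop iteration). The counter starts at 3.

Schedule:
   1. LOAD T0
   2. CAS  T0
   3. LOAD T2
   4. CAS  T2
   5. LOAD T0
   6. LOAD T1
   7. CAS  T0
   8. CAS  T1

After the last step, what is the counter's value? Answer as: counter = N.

[1] T0.load  rd  (counter 3, T0.r 3)
[2] T0.cas  hit  (counter 4, T0.r 3)
[3] T2.load  rd  (counter 4, T2.r 4)
[4] T2.cas  hit  (counter 5, T2.r 4)
[5] T0.load  rd  (counter 5, T0.r 5)
[6] T1.load  rd  (counter 5, T1.r 5)
[7] T0.cas  hit  (counter 6, T0.r 5)
[8] T1.cas  miss  (counter 6, T1.r 5)

counter = 6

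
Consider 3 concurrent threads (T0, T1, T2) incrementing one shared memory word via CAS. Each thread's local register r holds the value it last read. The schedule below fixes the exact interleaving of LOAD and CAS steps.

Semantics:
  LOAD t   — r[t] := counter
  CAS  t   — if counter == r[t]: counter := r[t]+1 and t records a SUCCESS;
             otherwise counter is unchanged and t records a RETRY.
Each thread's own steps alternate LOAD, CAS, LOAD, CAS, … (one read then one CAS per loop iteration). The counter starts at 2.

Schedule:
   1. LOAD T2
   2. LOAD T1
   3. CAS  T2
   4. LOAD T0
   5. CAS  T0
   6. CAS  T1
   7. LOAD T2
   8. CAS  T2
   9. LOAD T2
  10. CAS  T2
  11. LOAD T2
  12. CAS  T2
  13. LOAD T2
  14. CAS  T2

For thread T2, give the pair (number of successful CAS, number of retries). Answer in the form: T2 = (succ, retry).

T2 = (5, 0)

#1 T2 reads 2
#2 T1 reads 2
#3 T2 CAS(2→3) writes; counter now 3
#4 T0 reads 3
#5 T0 CAS(3→4) writes; counter now 4
#6 T1 CAS(2→3) fails; counter now 4
#7 T2 reads 4
#8 T2 CAS(4→5) writes; counter now 5
#9 T2 reads 5
#10 T2 CAS(5→6) writes; counter now 6
#11 T2 reads 6
#12 T2 CAS(6→7) writes; counter now 7
#13 T2 reads 7
#14 T2 CAS(7→8) writes; counter now 8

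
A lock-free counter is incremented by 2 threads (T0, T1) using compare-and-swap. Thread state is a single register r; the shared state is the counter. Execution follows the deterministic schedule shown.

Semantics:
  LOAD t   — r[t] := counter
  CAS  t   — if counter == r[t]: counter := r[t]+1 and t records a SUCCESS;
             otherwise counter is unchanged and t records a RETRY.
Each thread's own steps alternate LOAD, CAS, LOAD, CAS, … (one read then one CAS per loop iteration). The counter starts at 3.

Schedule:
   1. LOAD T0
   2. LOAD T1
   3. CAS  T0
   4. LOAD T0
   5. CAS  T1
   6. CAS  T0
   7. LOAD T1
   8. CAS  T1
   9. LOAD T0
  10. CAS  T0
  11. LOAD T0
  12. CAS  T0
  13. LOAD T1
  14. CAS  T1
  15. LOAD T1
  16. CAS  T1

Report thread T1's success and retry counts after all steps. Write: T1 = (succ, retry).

T1 = (3, 1)

T0 LOAD — after: cnt=3, r=3 — load
T1 LOAD — after: cnt=3, r=3 — load
T0 CAS — after: cnt=4, r=3 — ok
T0 LOAD — after: cnt=4, r=4 — load
T1 CAS — after: cnt=4, r=3 — retry
T0 CAS — after: cnt=5, r=4 — ok
T1 LOAD — after: cnt=5, r=5 — load
T1 CAS — after: cnt=6, r=5 — ok
T0 LOAD — after: cnt=6, r=6 — load
T0 CAS — after: cnt=7, r=6 — ok
T0 LOAD — after: cnt=7, r=7 — load
T0 CAS — after: cnt=8, r=7 — ok
T1 LOAD — after: cnt=8, r=8 — load
T1 CAS — after: cnt=9, r=8 — ok
T1 LOAD — after: cnt=9, r=9 — load
T1 CAS — after: cnt=10, r=9 — ok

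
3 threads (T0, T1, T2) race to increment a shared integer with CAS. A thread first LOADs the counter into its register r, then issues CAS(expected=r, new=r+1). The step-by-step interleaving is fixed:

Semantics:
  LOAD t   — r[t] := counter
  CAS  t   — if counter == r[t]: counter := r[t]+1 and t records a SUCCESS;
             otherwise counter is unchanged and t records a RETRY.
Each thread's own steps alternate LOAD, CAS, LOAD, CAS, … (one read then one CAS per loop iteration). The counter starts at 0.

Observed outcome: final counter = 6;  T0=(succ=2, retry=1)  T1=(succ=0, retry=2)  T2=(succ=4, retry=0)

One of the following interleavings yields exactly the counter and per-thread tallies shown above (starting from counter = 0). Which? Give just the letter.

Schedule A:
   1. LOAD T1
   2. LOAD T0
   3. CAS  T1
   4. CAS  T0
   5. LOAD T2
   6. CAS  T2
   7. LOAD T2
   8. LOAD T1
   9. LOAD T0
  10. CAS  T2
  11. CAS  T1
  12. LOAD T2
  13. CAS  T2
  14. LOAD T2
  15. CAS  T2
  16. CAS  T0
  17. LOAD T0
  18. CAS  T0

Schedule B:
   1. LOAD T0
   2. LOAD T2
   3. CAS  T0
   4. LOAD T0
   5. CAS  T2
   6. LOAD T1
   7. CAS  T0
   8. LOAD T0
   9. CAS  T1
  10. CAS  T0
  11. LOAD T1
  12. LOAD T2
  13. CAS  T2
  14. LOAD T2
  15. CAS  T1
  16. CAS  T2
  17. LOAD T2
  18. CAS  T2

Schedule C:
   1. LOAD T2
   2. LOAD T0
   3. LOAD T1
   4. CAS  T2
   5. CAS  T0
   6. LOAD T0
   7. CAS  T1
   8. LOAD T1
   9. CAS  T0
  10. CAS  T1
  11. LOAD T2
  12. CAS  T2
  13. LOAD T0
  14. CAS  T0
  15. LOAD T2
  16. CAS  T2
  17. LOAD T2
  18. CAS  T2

C

Tracing schedule C:
[1] T2.load  rd  (counter 0, T2.r 0)
[2] T0.load  rd  (counter 0, T0.r 0)
[3] T1.load  rd  (counter 0, T1.r 0)
[4] T2.cas  hit  (counter 1, T2.r 0)
[5] T0.cas  miss  (counter 1, T0.r 0)
[6] T0.load  rd  (counter 1, T0.r 1)
[7] T1.cas  miss  (counter 1, T1.r 0)
[8] T1.load  rd  (counter 1, T1.r 1)
[9] T0.cas  hit  (counter 2, T0.r 1)
[10] T1.cas  miss  (counter 2, T1.r 1)
[11] T2.load  rd  (counter 2, T2.r 2)
[12] T2.cas  hit  (counter 3, T2.r 2)
[13] T0.load  rd  (counter 3, T0.r 3)
[14] T0.cas  hit  (counter 4, T0.r 3)
[15] T2.load  rd  (counter 4, T2.r 4)
[16] T2.cas  hit  (counter 5, T2.r 4)
[17] T2.load  rd  (counter 5, T2.r 5)
[18] T2.cas  hit  (counter 6, T2.r 5)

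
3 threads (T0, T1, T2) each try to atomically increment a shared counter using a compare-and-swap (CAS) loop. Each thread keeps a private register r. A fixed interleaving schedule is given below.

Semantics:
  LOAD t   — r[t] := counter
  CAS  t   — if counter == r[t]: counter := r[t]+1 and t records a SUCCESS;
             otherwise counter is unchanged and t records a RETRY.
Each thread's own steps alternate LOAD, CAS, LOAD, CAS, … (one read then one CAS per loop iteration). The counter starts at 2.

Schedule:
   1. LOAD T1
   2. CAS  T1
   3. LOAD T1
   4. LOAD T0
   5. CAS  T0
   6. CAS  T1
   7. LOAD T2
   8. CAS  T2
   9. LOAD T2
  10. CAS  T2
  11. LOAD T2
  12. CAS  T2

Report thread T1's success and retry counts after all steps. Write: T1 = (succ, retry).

   1) LOAD T1:  M=2  r_T1=2
   2) CAS  T1:  M=3  r_T1=2 ✓
   3) LOAD T1:  M=3  r_T1=3
   4) LOAD T0:  M=3  r_T0=3
   5) CAS  T0:  M=4  r_T0=3 ✓
   6) CAS  T1:  M=4  r_T1=3 ✗
   7) LOAD T2:  M=4  r_T2=4
   8) CAS  T2:  M=5  r_T2=4 ✓
   9) LOAD T2:  M=5  r_T2=5
  10) CAS  T2:  M=6  r_T2=5 ✓
  11) LOAD T2:  M=6  r_T2=6
  12) CAS  T2:  M=7  r_T2=6 ✓

T1 = (1, 1)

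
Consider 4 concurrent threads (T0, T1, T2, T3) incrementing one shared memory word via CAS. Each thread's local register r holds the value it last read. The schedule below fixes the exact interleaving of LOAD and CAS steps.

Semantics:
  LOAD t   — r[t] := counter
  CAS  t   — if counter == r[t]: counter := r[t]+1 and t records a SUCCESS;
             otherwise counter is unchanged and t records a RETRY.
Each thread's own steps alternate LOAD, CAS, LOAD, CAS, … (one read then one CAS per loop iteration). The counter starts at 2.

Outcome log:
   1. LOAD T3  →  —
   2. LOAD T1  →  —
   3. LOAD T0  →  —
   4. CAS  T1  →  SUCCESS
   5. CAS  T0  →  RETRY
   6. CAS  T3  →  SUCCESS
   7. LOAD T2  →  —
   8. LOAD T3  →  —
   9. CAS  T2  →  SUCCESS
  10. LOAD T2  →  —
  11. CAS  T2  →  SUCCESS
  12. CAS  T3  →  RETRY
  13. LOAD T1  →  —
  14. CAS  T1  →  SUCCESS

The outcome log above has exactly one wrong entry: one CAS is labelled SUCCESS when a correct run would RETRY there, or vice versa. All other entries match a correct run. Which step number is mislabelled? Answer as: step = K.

Re-executing:
T3 LOAD — after: cnt=2, r=2 — load
T1 LOAD — after: cnt=2, r=2 — load
T0 LOAD — after: cnt=2, r=2 — load
T1 CAS — after: cnt=3, r=2 — ok
T0 CAS — after: cnt=3, r=2 — retry
T3 CAS — after: cnt=3, r=2 — retry
T2 LOAD — after: cnt=3, r=3 — load
T3 LOAD — after: cnt=3, r=3 — load
T2 CAS — after: cnt=4, r=3 — ok
T2 LOAD — after: cnt=4, r=4 — load
T2 CAS — after: cnt=5, r=4 — ok
T3 CAS — after: cnt=5, r=3 — retry
T1 LOAD — after: cnt=5, r=5 — load
T1 CAS — after: cnt=6, r=5 — ok
Log disagrees first at step 6.

step = 6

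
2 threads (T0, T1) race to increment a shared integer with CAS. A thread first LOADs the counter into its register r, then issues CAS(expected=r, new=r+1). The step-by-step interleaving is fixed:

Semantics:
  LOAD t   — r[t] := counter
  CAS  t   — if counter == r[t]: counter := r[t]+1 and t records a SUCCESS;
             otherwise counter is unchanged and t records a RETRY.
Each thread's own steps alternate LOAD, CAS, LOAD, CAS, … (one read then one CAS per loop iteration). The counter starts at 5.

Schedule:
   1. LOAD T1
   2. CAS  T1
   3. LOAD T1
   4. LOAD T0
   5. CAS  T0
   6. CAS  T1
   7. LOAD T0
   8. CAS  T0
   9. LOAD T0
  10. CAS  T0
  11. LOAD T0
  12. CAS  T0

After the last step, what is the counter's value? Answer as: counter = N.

counter = 10

step 1: T1 LOAD ⇒ load; ctr=5 reg=5
step 2: T1 CAS ⇒ ok; ctr=6 reg=5
step 3: T1 LOAD ⇒ load; ctr=6 reg=6
step 4: T0 LOAD ⇒ load; ctr=6 reg=6
step 5: T0 CAS ⇒ ok; ctr=7 reg=6
step 6: T1 CAS ⇒ retry; ctr=7 reg=6
step 7: T0 LOAD ⇒ load; ctr=7 reg=7
step 8: T0 CAS ⇒ ok; ctr=8 reg=7
step 9: T0 LOAD ⇒ load; ctr=8 reg=8
step 10: T0 CAS ⇒ ok; ctr=9 reg=8
step 11: T0 LOAD ⇒ load; ctr=9 reg=9
step 12: T0 CAS ⇒ ok; ctr=10 reg=9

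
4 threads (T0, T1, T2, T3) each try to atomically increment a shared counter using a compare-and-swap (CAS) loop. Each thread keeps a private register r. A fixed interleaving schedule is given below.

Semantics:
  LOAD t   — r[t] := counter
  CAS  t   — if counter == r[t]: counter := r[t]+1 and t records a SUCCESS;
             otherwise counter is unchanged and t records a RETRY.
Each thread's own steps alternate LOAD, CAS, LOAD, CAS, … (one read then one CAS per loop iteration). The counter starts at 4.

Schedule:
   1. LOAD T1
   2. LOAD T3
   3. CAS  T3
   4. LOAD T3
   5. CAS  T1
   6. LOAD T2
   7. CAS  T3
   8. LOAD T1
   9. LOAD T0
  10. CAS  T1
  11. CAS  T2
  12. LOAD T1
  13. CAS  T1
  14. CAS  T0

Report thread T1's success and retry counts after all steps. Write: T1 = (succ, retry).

T1 = (2, 1)

T1 LOAD — after: cnt=4, r=4 — load
T3 LOAD — after: cnt=4, r=4 — load
T3 CAS — after: cnt=5, r=4 — ok
T3 LOAD — after: cnt=5, r=5 — load
T1 CAS — after: cnt=5, r=4 — retry
T2 LOAD — after: cnt=5, r=5 — load
T3 CAS — after: cnt=6, r=5 — ok
T1 LOAD — after: cnt=6, r=6 — load
T0 LOAD — after: cnt=6, r=6 — load
T1 CAS — after: cnt=7, r=6 — ok
T2 CAS — after: cnt=7, r=5 — retry
T1 LOAD — after: cnt=7, r=7 — load
T1 CAS — after: cnt=8, r=7 — ok
T0 CAS — after: cnt=8, r=6 — retry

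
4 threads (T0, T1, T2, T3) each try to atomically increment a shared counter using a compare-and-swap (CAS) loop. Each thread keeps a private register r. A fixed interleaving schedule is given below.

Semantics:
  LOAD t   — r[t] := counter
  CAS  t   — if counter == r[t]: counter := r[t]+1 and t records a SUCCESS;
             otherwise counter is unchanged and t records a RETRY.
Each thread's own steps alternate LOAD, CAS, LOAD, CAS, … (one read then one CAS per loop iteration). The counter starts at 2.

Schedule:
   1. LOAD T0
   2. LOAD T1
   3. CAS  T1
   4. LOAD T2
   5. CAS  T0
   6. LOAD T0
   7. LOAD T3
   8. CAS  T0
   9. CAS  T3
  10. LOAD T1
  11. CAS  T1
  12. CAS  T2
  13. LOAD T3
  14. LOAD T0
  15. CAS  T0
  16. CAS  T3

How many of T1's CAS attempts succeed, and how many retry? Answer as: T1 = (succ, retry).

step 1: T0 LOAD ⇒ load; ctr=2 reg=2
step 2: T1 LOAD ⇒ load; ctr=2 reg=2
step 3: T1 CAS ⇒ ok; ctr=3 reg=2
step 4: T2 LOAD ⇒ load; ctr=3 reg=3
step 5: T0 CAS ⇒ retry; ctr=3 reg=2
step 6: T0 LOAD ⇒ load; ctr=3 reg=3
step 7: T3 LOAD ⇒ load; ctr=3 reg=3
step 8: T0 CAS ⇒ ok; ctr=4 reg=3
step 9: T3 CAS ⇒ retry; ctr=4 reg=3
step 10: T1 LOAD ⇒ load; ctr=4 reg=4
step 11: T1 CAS ⇒ ok; ctr=5 reg=4
step 12: T2 CAS ⇒ retry; ctr=5 reg=3
step 13: T3 LOAD ⇒ load; ctr=5 reg=5
step 14: T0 LOAD ⇒ load; ctr=5 reg=5
step 15: T0 CAS ⇒ ok; ctr=6 reg=5
step 16: T3 CAS ⇒ retry; ctr=6 reg=5

T1 = (2, 0)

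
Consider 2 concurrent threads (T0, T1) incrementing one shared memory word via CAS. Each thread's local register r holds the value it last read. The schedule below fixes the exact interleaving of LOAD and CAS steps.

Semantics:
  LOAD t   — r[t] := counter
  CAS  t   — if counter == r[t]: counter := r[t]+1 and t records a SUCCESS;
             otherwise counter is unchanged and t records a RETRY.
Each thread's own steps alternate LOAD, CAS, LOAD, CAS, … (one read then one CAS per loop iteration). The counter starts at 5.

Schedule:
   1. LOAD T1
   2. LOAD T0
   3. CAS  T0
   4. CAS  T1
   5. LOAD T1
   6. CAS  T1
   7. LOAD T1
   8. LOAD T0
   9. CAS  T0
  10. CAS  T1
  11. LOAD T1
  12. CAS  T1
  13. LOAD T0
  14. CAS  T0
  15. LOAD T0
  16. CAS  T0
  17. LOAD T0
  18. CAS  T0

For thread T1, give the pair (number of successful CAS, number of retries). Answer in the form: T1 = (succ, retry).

T1 LOAD — after: cnt=5, r=5 — load
T0 LOAD — after: cnt=5, r=5 — load
T0 CAS — after: cnt=6, r=5 — ok
T1 CAS — after: cnt=6, r=5 — retry
T1 LOAD — after: cnt=6, r=6 — load
T1 CAS — after: cnt=7, r=6 — ok
T1 LOAD — after: cnt=7, r=7 — load
T0 LOAD — after: cnt=7, r=7 — load
T0 CAS — after: cnt=8, r=7 — ok
T1 CAS — after: cnt=8, r=7 — retry
T1 LOAD — after: cnt=8, r=8 — load
T1 CAS — after: cnt=9, r=8 — ok
T0 LOAD — after: cnt=9, r=9 — load
T0 CAS — after: cnt=10, r=9 — ok
T0 LOAD — after: cnt=10, r=10 — load
T0 CAS — after: cnt=11, r=10 — ok
T0 LOAD — after: cnt=11, r=11 — load
T0 CAS — after: cnt=12, r=11 — ok

T1 = (2, 2)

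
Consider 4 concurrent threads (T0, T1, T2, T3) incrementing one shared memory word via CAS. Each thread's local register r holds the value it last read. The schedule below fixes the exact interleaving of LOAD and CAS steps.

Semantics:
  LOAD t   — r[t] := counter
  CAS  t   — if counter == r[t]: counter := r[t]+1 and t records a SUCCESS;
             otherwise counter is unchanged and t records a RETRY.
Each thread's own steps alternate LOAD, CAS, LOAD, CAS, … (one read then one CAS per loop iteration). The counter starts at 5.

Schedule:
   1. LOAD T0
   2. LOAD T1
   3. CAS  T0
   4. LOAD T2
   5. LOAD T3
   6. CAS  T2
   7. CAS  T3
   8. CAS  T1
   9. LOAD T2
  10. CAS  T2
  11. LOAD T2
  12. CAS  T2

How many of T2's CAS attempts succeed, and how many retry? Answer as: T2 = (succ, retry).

1. LOAD T0 → mem=5 r[T0]=5 [LOAD]
2. LOAD T1 → mem=5 r[T1]=5 [LOAD]
3. CAS T0 → mem=6 r[T0]=5 [OK]
4. LOAD T2 → mem=6 r[T2]=6 [LOAD]
5. LOAD T3 → mem=6 r[T3]=6 [LOAD]
6. CAS T2 → mem=7 r[T2]=6 [OK]
7. CAS T3 → mem=7 r[T3]=6 [RETRY]
8. CAS T1 → mem=7 r[T1]=5 [RETRY]
9. LOAD T2 → mem=7 r[T2]=7 [LOAD]
10. CAS T2 → mem=8 r[T2]=7 [OK]
11. LOAD T2 → mem=8 r[T2]=8 [LOAD]
12. CAS T2 → mem=9 r[T2]=8 [OK]

T2 = (3, 0)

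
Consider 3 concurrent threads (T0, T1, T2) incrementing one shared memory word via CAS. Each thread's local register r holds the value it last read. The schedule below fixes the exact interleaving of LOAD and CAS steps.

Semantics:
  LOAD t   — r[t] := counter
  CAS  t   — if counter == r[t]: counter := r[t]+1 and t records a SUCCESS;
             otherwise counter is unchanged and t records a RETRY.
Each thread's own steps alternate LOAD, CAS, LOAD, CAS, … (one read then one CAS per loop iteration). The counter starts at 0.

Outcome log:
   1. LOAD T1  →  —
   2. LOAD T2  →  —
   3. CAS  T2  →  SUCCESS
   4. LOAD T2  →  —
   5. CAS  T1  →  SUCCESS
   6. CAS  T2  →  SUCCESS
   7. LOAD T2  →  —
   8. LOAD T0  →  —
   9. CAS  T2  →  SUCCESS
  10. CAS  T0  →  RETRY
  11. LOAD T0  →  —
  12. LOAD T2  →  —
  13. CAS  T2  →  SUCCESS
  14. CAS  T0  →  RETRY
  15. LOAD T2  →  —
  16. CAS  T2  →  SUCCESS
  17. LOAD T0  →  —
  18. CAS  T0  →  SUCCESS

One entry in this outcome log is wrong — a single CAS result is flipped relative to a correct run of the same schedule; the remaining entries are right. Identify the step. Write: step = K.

step = 5

Correct run:
1. LOAD T1 → mem=0 r[T1]=0 [LOAD]
2. LOAD T2 → mem=0 r[T2]=0 [LOAD]
3. CAS T2 → mem=1 r[T2]=0 [OK]
4. LOAD T2 → mem=1 r[T2]=1 [LOAD]
5. CAS T1 → mem=1 r[T1]=0 [RETRY]
6. CAS T2 → mem=2 r[T2]=1 [OK]
7. LOAD T2 → mem=2 r[T2]=2 [LOAD]
8. LOAD T0 → mem=2 r[T0]=2 [LOAD]
9. CAS T2 → mem=3 r[T2]=2 [OK]
10. CAS T0 → mem=3 r[T0]=2 [RETRY]
11. LOAD T0 → mem=3 r[T0]=3 [LOAD]
12. LOAD T2 → mem=3 r[T2]=3 [LOAD]
13. CAS T2 → mem=4 r[T2]=3 [OK]
14. CAS T0 → mem=4 r[T0]=3 [RETRY]
15. LOAD T2 → mem=4 r[T2]=4 [LOAD]
16. CAS T2 → mem=5 r[T2]=4 [OK]
17. LOAD T0 → mem=5 r[T0]=5 [LOAD]
18. CAS T0 → mem=6 r[T0]=5 [OK]
Mismatch at 5.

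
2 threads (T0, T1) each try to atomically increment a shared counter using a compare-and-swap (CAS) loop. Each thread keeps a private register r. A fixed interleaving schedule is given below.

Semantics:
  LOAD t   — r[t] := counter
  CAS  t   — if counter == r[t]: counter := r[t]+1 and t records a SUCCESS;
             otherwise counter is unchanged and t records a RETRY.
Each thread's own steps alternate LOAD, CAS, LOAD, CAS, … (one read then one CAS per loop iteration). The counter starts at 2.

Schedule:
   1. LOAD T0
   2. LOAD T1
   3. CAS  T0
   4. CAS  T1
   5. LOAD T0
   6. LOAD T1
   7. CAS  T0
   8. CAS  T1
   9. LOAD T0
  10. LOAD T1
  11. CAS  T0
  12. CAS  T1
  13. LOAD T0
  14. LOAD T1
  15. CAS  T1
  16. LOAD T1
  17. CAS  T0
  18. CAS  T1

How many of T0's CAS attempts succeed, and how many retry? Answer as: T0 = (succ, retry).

T0 = (3, 1)

#1 T0 reads 2
#2 T1 reads 2
#3 T0 CAS(2→3) writes; counter now 3
#4 T1 CAS(2→3) fails; counter now 3
#5 T0 reads 3
#6 T1 reads 3
#7 T0 CAS(3→4) writes; counter now 4
#8 T1 CAS(3→4) fails; counter now 4
#9 T0 reads 4
#10 T1 reads 4
#11 T0 CAS(4→5) writes; counter now 5
#12 T1 CAS(4→5) fails; counter now 5
#13 T0 reads 5
#14 T1 reads 5
#15 T1 CAS(5→6) writes; counter now 6
#16 T1 reads 6
#17 T0 CAS(5→6) fails; counter now 6
#18 T1 CAS(6→7) writes; counter now 7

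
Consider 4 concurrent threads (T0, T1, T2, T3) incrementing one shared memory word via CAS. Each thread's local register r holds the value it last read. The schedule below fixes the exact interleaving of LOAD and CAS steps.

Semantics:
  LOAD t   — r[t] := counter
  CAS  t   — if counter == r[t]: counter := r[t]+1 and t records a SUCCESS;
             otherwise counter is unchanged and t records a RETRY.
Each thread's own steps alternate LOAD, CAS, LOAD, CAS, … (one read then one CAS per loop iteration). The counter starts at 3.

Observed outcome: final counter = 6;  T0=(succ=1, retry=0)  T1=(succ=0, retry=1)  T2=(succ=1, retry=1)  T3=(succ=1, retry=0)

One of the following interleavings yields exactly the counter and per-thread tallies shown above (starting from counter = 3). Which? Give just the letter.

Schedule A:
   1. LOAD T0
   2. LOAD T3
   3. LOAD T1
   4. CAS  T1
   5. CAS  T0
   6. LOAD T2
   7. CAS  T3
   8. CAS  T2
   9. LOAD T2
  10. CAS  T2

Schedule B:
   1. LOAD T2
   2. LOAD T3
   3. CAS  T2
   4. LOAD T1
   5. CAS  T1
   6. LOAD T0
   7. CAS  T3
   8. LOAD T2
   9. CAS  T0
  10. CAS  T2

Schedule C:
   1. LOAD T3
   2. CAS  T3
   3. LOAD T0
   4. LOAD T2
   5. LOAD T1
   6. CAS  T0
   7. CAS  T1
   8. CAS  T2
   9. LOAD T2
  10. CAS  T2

C

Run C:
#1 T3 reads 3
#2 T3 CAS(3→4) writes; counter now 4
#3 T0 reads 4
#4 T2 reads 4
#5 T1 reads 4
#6 T0 CAS(4→5) writes; counter now 5
#7 T1 CAS(4→5) fails; counter now 5
#8 T2 CAS(4→5) fails; counter now 5
#9 T2 reads 5
#10 T2 CAS(5→6) writes; counter now 6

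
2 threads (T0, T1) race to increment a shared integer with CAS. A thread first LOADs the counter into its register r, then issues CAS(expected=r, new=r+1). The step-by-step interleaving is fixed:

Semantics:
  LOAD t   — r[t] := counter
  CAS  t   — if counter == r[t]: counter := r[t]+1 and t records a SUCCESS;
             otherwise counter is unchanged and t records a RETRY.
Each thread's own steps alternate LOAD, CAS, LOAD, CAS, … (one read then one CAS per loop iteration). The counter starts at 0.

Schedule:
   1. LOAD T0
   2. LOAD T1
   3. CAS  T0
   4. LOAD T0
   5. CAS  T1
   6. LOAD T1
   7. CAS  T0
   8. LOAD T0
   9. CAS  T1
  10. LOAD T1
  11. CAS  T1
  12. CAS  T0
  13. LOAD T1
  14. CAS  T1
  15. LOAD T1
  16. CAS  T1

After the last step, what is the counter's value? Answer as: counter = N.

counter = 5

#1 T0 reads 0
#2 T1 reads 0
#3 T0 CAS(0→1) writes; counter now 1
#4 T0 reads 1
#5 T1 CAS(0→1) fails; counter now 1
#6 T1 reads 1
#7 T0 CAS(1→2) writes; counter now 2
#8 T0 reads 2
#9 T1 CAS(1→2) fails; counter now 2
#10 T1 reads 2
#11 T1 CAS(2→3) writes; counter now 3
#12 T0 CAS(2→3) fails; counter now 3
#13 T1 reads 3
#14 T1 CAS(3→4) writes; counter now 4
#15 T1 reads 4
#16 T1 CAS(4→5) writes; counter now 5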